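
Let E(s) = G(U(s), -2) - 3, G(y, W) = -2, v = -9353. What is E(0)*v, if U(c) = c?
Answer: 46765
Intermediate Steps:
E(s) = -5 (E(s) = -2 - 3 = -5)
E(0)*v = -5*(-9353) = 46765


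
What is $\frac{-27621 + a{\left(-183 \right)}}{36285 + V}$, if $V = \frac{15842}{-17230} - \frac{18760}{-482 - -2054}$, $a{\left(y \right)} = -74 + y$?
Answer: $- \frac{47193202605}{61403212886} \approx -0.76858$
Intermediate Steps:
$V = - \frac{43517303}{3385695}$ ($V = 15842 \left(- \frac{1}{17230}\right) - \frac{18760}{-482 + 2054} = - \frac{7921}{8615} - \frac{18760}{1572} = - \frac{7921}{8615} - \frac{4690}{393} = - \frac{43517303}{3385695} \approx -12.853$)
$\frac{-27621 + a{\left(-183 \right)}}{36285 + V} = \frac{-27621 - 257}{36285 - \frac{43517303}{3385695}} = \frac{-27621 - 257}{\frac{122806425772}{3385695}} = \left(-27878\right) \frac{3385695}{122806425772} = - \frac{47193202605}{61403212886}$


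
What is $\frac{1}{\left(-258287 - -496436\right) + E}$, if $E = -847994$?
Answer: $- \frac{1}{609845} \approx -1.6398 \cdot 10^{-6}$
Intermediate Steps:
$\frac{1}{\left(-258287 - -496436\right) + E} = \frac{1}{\left(-258287 - -496436\right) - 847994} = \frac{1}{\left(-258287 + 496436\right) - 847994} = \frac{1}{238149 - 847994} = \frac{1}{-609845} = - \frac{1}{609845}$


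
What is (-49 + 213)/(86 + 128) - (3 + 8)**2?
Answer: -12865/107 ≈ -120.23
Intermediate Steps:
(-49 + 213)/(86 + 128) - (3 + 8)**2 = 164/214 - 1*11**2 = 164*(1/214) - 1*121 = 82/107 - 121 = -12865/107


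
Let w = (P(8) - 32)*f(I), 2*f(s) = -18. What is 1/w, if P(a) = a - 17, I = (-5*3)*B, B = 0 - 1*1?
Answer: 1/369 ≈ 0.0027100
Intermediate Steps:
B = -1 (B = 0 - 1 = -1)
I = 15 (I = -5*3*(-1) = -15*(-1) = 15)
P(a) = -17 + a
f(s) = -9 (f(s) = (½)*(-18) = -9)
w = 369 (w = ((-17 + 8) - 32)*(-9) = (-9 - 32)*(-9) = -41*(-9) = 369)
1/w = 1/369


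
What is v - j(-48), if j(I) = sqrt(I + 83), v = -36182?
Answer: -36182 - sqrt(35) ≈ -36188.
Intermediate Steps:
j(I) = sqrt(83 + I)
v - j(-48) = -36182 - sqrt(83 - 48) = -36182 - sqrt(35)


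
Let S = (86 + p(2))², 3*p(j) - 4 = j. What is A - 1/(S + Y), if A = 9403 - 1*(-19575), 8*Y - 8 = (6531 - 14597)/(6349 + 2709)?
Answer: 8131597885014/280612807 ≈ 28978.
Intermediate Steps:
p(j) = 4/3 + j/3
Y = 32199/36232 (Y = 1 + ((6531 - 14597)/(6349 + 2709))/8 = 1 + (-8066/9058)/8 = 1 + (-8066*1/9058)/8 = 1 + (⅛)*(-4033/4529) = 1 - 4033/36232 = 32199/36232 ≈ 0.88869)
A = 28978 (A = 9403 + 19575 = 28978)
S = 7744 (S = (86 + (4/3 + (⅓)*2))² = (86 + (4/3 + ⅔))² = (86 + 2)² = 88² = 7744)
A - 1/(S + Y) = 28978 - 1/(7744 + 32199/36232) = 28978 - 1/280612807/36232 = 28978 - 1*36232/280612807 = 28978 - 36232/280612807 = 8131597885014/280612807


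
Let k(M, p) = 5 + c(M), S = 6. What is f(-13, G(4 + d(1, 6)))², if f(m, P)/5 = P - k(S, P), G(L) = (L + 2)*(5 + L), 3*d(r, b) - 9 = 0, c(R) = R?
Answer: 235225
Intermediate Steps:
d(r, b) = 3 (d(r, b) = 3 + (⅓)*0 = 3 + 0 = 3)
k(M, p) = 5 + M
G(L) = (2 + L)*(5 + L)
f(m, P) = -55 + 5*P (f(m, P) = 5*(P - (5 + 6)) = 5*(P - 1*11) = 5*(P - 11) = 5*(-11 + P) = -55 + 5*P)
f(-13, G(4 + d(1, 6)))² = (-55 + 5*(10 + (4 + 3)² + 7*(4 + 3)))² = (-55 + 5*(10 + 7² + 7*7))² = (-55 + 5*(10 + 49 + 49))² = (-55 + 5*108)² = (-55 + 540)² = 485² = 235225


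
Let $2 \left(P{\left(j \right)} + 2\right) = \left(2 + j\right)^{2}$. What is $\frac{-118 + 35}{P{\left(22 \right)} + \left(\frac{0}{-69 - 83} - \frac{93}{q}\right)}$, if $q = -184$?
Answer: $- \frac{15272}{52717} \approx -0.2897$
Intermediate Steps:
$P{\left(j \right)} = -2 + \frac{\left(2 + j\right)^{2}}{2}$
$\frac{-118 + 35}{P{\left(22 \right)} + \left(\frac{0}{-69 - 83} - \frac{93}{q}\right)} = \frac{-118 + 35}{\frac{1}{2} \cdot 22 \left(4 + 22\right) + \left(\frac{0}{-69 - 83} - \frac{93}{-184}\right)} = - \frac{83}{\frac{1}{2} \cdot 22 \cdot 26 + \left(\frac{0}{-152} - - \frac{93}{184}\right)} = - \frac{83}{286 + \left(0 \left(- \frac{1}{152}\right) + \frac{93}{184}\right)} = - \frac{83}{286 + \left(0 + \frac{93}{184}\right)} = - \frac{83}{286 + \frac{93}{184}} = - \frac{83}{\frac{52717}{184}} = \left(-83\right) \frac{184}{52717} = - \frac{15272}{52717}$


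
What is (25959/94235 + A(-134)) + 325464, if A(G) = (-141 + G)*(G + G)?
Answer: 37615245499/94235 ≈ 3.9916e+5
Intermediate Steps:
A(G) = 2*G*(-141 + G) (A(G) = (-141 + G)*(2*G) = 2*G*(-141 + G))
(25959/94235 + A(-134)) + 325464 = (25959/94235 + 2*(-134)*(-141 - 134)) + 325464 = (25959*(1/94235) + 2*(-134)*(-275)) + 325464 = (25959/94235 + 73700) + 325464 = 6945145459/94235 + 325464 = 37615245499/94235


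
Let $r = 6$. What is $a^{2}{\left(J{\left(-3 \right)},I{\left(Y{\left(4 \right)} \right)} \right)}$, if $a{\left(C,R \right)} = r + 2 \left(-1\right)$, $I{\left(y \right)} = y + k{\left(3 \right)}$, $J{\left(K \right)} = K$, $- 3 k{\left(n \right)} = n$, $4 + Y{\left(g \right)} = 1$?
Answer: $16$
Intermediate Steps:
$Y{\left(g \right)} = -3$ ($Y{\left(g \right)} = -4 + 1 = -3$)
$k{\left(n \right)} = - \frac{n}{3}$
$I{\left(y \right)} = -1 + y$ ($I{\left(y \right)} = y - 1 = -1 + y$)
$a{\left(C,R \right)} = 4$ ($a{\left(C,R \right)} = 6 + 2 \left(-1\right) = 6 - 2 = 4$)
$a^{2}{\left(J{\left(-3 \right)},I{\left(Y{\left(4 \right)} \right)} \right)} = 4^{2} = 16$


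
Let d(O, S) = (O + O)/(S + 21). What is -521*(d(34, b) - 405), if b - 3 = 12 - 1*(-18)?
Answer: 5679421/27 ≈ 2.1035e+5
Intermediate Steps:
b = 33 (b = 3 + (12 - 1*(-18)) = 3 + (12 + 18) = 3 + 30 = 33)
d(O, S) = 2*O/(21 + S) (d(O, S) = (2*O)/(21 + S) = 2*O/(21 + S))
-521*(d(34, b) - 405) = -521*(2*34/(21 + 33) - 405) = -521*(2*34/54 - 405) = -521*(2*34*(1/54) - 405) = -521*(34/27 - 405) = -521*(-10901/27) = 5679421/27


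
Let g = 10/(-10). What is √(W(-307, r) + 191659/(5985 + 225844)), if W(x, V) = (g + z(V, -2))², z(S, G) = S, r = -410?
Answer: 2*√13429956224422/17833 ≈ 411.00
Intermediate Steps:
g = -1 (g = 10*(-⅒) = -1)
W(x, V) = (-1 + V)²
√(W(-307, r) + 191659/(5985 + 225844)) = √((-1 - 410)² + 191659/(5985 + 225844)) = √((-411)² + 191659/231829) = √(168921 + 191659*(1/231829)) = √(168921 + 14743/17833) = √(3012382936/17833) = 2*√13429956224422/17833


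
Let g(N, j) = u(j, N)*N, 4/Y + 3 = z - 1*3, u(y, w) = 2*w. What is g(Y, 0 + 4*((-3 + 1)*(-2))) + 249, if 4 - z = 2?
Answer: 251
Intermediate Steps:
z = 2 (z = 4 - 1*2 = 4 - 2 = 2)
Y = -1 (Y = 4/(-3 + (2 - 1*3)) = 4/(-3 + (2 - 3)) = 4/(-3 - 1) = 4/(-4) = 4*(-1/4) = -1)
g(N, j) = 2*N**2 (g(N, j) = (2*N)*N = 2*N**2)
g(Y, 0 + 4*((-3 + 1)*(-2))) + 249 = 2*(-1)**2 + 249 = 2*1 + 249 = 2 + 249 = 251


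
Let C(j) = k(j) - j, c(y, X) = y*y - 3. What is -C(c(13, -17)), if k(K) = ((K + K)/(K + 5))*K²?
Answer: -9120206/171 ≈ -53335.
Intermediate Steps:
c(y, X) = -3 + y² (c(y, X) = y² - 3 = -3 + y²)
k(K) = 2*K³/(5 + K) (k(K) = ((2*K)/(5 + K))*K² = (2*K/(5 + K))*K² = 2*K³/(5 + K))
C(j) = -j + 2*j³/(5 + j) (C(j) = 2*j³/(5 + j) - j = -j + 2*j³/(5 + j))
-C(c(13, -17)) = -(-3 + 13²)*(-5 - (-3 + 13²) + 2*(-3 + 13²)²)/(5 + (-3 + 13²)) = -(-3 + 169)*(-5 - (-3 + 169) + 2*(-3 + 169)²)/(5 + (-3 + 169)) = -166*(-5 - 1*166 + 2*166²)/(5 + 166) = -166*(-5 - 166 + 2*27556)/171 = -166*(-5 - 166 + 55112)/171 = -166*54941/171 = -1*9120206/171 = -9120206/171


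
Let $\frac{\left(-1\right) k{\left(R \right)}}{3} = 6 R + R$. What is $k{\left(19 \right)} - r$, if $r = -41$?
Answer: $-358$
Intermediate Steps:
$k{\left(R \right)} = - 21 R$ ($k{\left(R \right)} = - 3 \left(6 R + R\right) = - 3 \cdot 7 R = - 21 R$)
$k{\left(19 \right)} - r = \left(-21\right) 19 - -41 = -399 + 41 = -358$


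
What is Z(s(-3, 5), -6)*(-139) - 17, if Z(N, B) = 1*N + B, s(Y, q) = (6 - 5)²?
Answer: 678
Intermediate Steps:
s(Y, q) = 1 (s(Y, q) = 1² = 1)
Z(N, B) = B + N (Z(N, B) = N + B = B + N)
Z(s(-3, 5), -6)*(-139) - 17 = (-6 + 1)*(-139) - 17 = -5*(-139) - 17 = 695 - 17 = 678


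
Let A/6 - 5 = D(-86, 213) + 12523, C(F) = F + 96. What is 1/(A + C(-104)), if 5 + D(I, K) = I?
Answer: 1/74614 ≈ 1.3402e-5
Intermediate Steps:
D(I, K) = -5 + I
C(F) = 96 + F
A = 74622 (A = 30 + 6*((-5 - 86) + 12523) = 30 + 6*(-91 + 12523) = 30 + 6*12432 = 30 + 74592 = 74622)
1/(A + C(-104)) = 1/(74622 + (96 - 104)) = 1/(74622 - 8) = 1/74614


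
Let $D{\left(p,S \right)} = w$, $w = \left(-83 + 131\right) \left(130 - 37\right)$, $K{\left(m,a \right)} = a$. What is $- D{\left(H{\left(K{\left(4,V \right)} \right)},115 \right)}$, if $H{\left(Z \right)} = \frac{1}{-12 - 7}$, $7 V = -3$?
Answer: $-4464$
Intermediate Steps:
$V = - \frac{3}{7}$ ($V = \frac{1}{7} \left(-3\right) = - \frac{3}{7} \approx -0.42857$)
$w = 4464$ ($w = 48 \cdot 93 = 4464$)
$H{\left(Z \right)} = - \frac{1}{19}$ ($H{\left(Z \right)} = \frac{1}{-19} = - \frac{1}{19}$)
$D{\left(p,S \right)} = 4464$
$- D{\left(H{\left(K{\left(4,V \right)} \right)},115 \right)} = \left(-1\right) 4464 = -4464$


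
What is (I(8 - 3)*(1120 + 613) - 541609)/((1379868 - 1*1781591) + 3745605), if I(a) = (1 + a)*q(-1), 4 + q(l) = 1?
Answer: -572803/3343882 ≈ -0.17130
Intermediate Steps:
q(l) = -3 (q(l) = -4 + 1 = -3)
I(a) = -3 - 3*a (I(a) = (1 + a)*(-3) = -3 - 3*a)
(I(8 - 3)*(1120 + 613) - 541609)/((1379868 - 1*1781591) + 3745605) = ((-3 - 3*(8 - 3))*(1120 + 613) - 541609)/((1379868 - 1*1781591) + 3745605) = ((-3 - 3*5)*1733 - 541609)/((1379868 - 1781591) + 3745605) = ((-3 - 15)*1733 - 541609)/(-401723 + 3745605) = (-18*1733 - 541609)/3343882 = (-31194 - 541609)*(1/3343882) = -572803*1/3343882 = -572803/3343882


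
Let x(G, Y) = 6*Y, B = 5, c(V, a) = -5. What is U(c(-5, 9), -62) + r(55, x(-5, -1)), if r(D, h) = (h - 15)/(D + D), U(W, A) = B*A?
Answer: -34121/110 ≈ -310.19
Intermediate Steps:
U(W, A) = 5*A
r(D, h) = (-15 + h)/(2*D) (r(D, h) = (-15 + h)/((2*D)) = (-15 + h)*(1/(2*D)) = (-15 + h)/(2*D))
U(c(-5, 9), -62) + r(55, x(-5, -1)) = 5*(-62) + (1/2)*(-15 + 6*(-1))/55 = -310 + (1/2)*(1/55)*(-15 - 6) = -310 + (1/2)*(1/55)*(-21) = -310 - 21/110 = -34121/110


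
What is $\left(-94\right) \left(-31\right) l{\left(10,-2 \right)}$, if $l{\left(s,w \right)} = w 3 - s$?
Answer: $-46624$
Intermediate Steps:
$l{\left(s,w \right)} = - s + 3 w$ ($l{\left(s,w \right)} = 3 w - s = - s + 3 w$)
$\left(-94\right) \left(-31\right) l{\left(10,-2 \right)} = \left(-94\right) \left(-31\right) \left(\left(-1\right) 10 + 3 \left(-2\right)\right) = 2914 \left(-10 - 6\right) = 2914 \left(-16\right) = -46624$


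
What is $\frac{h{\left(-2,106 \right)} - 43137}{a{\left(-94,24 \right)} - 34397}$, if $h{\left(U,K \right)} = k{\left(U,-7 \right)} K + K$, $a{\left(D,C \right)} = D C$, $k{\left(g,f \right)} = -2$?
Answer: $\frac{43243}{36653} \approx 1.1798$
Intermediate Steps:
$a{\left(D,C \right)} = C D$
$h{\left(U,K \right)} = - K$ ($h{\left(U,K \right)} = - 2 K + K = - K$)
$\frac{h{\left(-2,106 \right)} - 43137}{a{\left(-94,24 \right)} - 34397} = \frac{\left(-1\right) 106 - 43137}{24 \left(-94\right) - 34397} = \frac{-106 - 43137}{-2256 - 34397} = - \frac{43243}{-36653} = \left(-43243\right) \left(- \frac{1}{36653}\right) = \frac{43243}{36653}$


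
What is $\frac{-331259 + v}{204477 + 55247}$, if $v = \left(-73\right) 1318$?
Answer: $- \frac{427473}{259724} \approx -1.6459$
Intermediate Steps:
$v = -96214$
$\frac{-331259 + v}{204477 + 55247} = \frac{-331259 - 96214}{204477 + 55247} = - \frac{427473}{259724}$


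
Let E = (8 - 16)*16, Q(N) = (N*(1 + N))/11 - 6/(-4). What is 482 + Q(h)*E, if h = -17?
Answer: -31626/11 ≈ -2875.1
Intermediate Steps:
Q(N) = 3/2 + N*(1 + N)/11 (Q(N) = (N*(1 + N))*(1/11) - 6*(-¼) = N*(1 + N)/11 + 3/2 = 3/2 + N*(1 + N)/11)
E = -128 (E = -8*16 = -128)
482 + Q(h)*E = 482 + (3/2 + (1/11)*(-17) + (1/11)*(-17)²)*(-128) = 482 + (3/2 - 17/11 + (1/11)*289)*(-128) = 482 + (3/2 - 17/11 + 289/11)*(-128) = 482 + (577/22)*(-128) = 482 - 36928/11 = -31626/11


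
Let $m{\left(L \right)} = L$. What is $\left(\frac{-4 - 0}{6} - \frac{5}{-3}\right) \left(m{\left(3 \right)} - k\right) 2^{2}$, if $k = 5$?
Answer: $-8$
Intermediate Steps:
$\left(\frac{-4 - 0}{6} - \frac{5}{-3}\right) \left(m{\left(3 \right)} - k\right) 2^{2} = \left(\frac{-4 - 0}{6} - \frac{5}{-3}\right) \left(3 - 5\right) 2^{2} = \left(\left(-4 + 0\right) \frac{1}{6} - - \frac{5}{3}\right) \left(3 - 5\right) 4 = \left(\left(-4\right) \frac{1}{6} + \frac{5}{3}\right) \left(-2\right) 4 = \left(- \frac{2}{3} + \frac{5}{3}\right) \left(-2\right) 4 = 1 \left(-2\right) 4 = \left(-2\right) 4 = -8$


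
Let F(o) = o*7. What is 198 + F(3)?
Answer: 219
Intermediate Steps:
F(o) = 7*o
198 + F(3) = 198 + 7*3 = 198 + 21 = 219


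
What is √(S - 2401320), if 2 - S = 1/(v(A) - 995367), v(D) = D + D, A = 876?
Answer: I*√2370751066611526935/993615 ≈ 1549.6*I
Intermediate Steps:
v(D) = 2*D
S = 1987231/993615 (S = 2 - 1/(2*876 - 995367) = 2 - 1/(1752 - 995367) = 2 - 1/(-993615) = 2 - 1*(-1/993615) = 2 + 1/993615 = 1987231/993615 ≈ 2.0000)
√(S - 2401320) = √(1987231/993615 - 2401320) = √(-2385985584569/993615) = I*√2370751066611526935/993615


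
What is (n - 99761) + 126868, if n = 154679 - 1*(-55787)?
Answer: 237573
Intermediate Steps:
n = 210466 (n = 154679 + 55787 = 210466)
(n - 99761) + 126868 = (210466 - 99761) + 126868 = 110705 + 126868 = 237573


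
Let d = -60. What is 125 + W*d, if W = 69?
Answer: -4015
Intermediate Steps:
125 + W*d = 125 + 69*(-60) = 125 - 4140 = -4015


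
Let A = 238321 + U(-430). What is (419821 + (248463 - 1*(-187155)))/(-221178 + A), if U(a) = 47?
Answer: 855439/17190 ≈ 49.764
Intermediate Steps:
A = 238368 (A = 238321 + 47 = 238368)
(419821 + (248463 - 1*(-187155)))/(-221178 + A) = (419821 + (248463 - 1*(-187155)))/(-221178 + 238368) = (419821 + (248463 + 187155))/17190 = (419821 + 435618)*(1/17190) = 855439*(1/17190) = 855439/17190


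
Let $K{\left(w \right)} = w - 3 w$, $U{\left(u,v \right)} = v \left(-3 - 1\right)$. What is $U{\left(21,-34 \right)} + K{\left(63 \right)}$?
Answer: $10$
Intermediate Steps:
$U{\left(u,v \right)} = - 4 v$ ($U{\left(u,v \right)} = v \left(-4\right) = - 4 v$)
$K{\left(w \right)} = - 2 w$
$U{\left(21,-34 \right)} + K{\left(63 \right)} = \left(-4\right) \left(-34\right) - 126 = 136 - 126 = 10$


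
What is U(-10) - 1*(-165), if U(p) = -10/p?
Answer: 166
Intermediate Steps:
U(-10) - 1*(-165) = -10/(-10) - 1*(-165) = -10*(-⅒) + 165 = 1 + 165 = 166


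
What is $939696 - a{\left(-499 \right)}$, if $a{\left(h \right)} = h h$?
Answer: $690695$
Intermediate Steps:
$a{\left(h \right)} = h^{2}$
$939696 - a{\left(-499 \right)} = 939696 - \left(-499\right)^{2} = 939696 - 249001 = 690695$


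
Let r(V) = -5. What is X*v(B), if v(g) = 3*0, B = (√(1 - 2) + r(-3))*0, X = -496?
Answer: 0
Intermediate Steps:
B = 0 (B = (√(1 - 2) - 5)*0 = (√(-1) - 5)*0 = (I - 5)*0 = (-5 + I)*0 = 0)
v(g) = 0
X*v(B) = -496*0 = 0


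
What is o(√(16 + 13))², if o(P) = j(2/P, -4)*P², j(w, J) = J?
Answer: 13456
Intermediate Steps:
o(P) = -4*P²
o(√(16 + 13))² = (-4*(√(16 + 13))²)² = (-4*(√29)²)² = (-4*29)² = (-116)² = 13456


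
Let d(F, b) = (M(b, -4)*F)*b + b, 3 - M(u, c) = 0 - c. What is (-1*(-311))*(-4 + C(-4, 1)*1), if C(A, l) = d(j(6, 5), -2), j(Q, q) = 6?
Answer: 1866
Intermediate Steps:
M(u, c) = 3 + c (M(u, c) = 3 - (0 - c) = 3 - (-1)*c = 3 + c)
d(F, b) = b - F*b (d(F, b) = ((3 - 4)*F)*b + b = (-F)*b + b = -F*b + b = b - F*b)
C(A, l) = 10 (C(A, l) = -2*(1 - 1*6) = -2*(1 - 6) = -2*(-5) = 10)
(-1*(-311))*(-4 + C(-4, 1)*1) = (-1*(-311))*(-4 + 10*1) = 311*(-4 + 10) = 311*6 = 1866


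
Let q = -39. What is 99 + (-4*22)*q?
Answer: 3531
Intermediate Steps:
99 + (-4*22)*q = 99 - 4*22*(-39) = 99 - 88*(-39) = 99 + 3432 = 3531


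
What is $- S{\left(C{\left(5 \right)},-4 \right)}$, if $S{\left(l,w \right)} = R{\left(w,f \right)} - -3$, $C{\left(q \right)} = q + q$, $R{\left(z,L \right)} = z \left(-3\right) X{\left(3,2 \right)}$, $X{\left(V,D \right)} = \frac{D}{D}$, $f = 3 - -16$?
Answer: $-15$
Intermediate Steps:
$f = 19$ ($f = 3 + 16 = 19$)
$X{\left(V,D \right)} = 1$
$R{\left(z,L \right)} = - 3 z$ ($R{\left(z,L \right)} = z \left(-3\right) 1 = - 3 z 1 = - 3 z$)
$C{\left(q \right)} = 2 q$
$S{\left(l,w \right)} = 3 - 3 w$ ($S{\left(l,w \right)} = - 3 w - -3 = - 3 w + 3 = 3 - 3 w$)
$- S{\left(C{\left(5 \right)},-4 \right)} = - (3 - -12) = - (3 + 12) = \left(-1\right) 15 = -15$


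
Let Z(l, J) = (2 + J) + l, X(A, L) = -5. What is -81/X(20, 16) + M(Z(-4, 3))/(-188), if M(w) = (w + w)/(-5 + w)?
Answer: 30461/1880 ≈ 16.203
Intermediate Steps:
Z(l, J) = 2 + J + l
M(w) = 2*w/(-5 + w) (M(w) = (2*w)/(-5 + w) = 2*w/(-5 + w))
-81/X(20, 16) + M(Z(-4, 3))/(-188) = -81/(-5) + (2*(2 + 3 - 4)/(-5 + (2 + 3 - 4)))/(-188) = -81*(-⅕) + (2*1/(-5 + 1))*(-1/188) = 81/5 + (2*1/(-4))*(-1/188) = 81/5 + (2*1*(-¼))*(-1/188) = 81/5 - ½*(-1/188) = 81/5 + 1/376 = 30461/1880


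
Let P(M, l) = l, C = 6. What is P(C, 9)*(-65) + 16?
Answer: -569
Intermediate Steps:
P(C, 9)*(-65) + 16 = 9*(-65) + 16 = -585 + 16 = -569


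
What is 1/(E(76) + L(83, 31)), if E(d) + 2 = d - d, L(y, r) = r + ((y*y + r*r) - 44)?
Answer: 1/7835 ≈ 0.00012763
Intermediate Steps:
L(y, r) = -44 + r + r**2 + y**2 (L(y, r) = r + ((y**2 + r**2) - 44) = r + ((r**2 + y**2) - 44) = r + (-44 + r**2 + y**2) = -44 + r + r**2 + y**2)
E(d) = -2 (E(d) = -2 + (d - d) = -2 + 0 = -2)
1/(E(76) + L(83, 31)) = 1/(-2 + (-44 + 31 + 31**2 + 83**2)) = 1/(-2 + (-44 + 31 + 961 + 6889)) = 1/(-2 + 7837) = 1/7835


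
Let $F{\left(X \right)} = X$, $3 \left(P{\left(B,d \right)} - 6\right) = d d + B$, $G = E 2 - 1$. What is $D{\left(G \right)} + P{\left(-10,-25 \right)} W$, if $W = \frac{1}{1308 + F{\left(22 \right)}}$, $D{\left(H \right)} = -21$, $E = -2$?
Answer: $- \frac{27719}{1330} \approx -20.841$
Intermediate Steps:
$G = -5$ ($G = \left(-2\right) 2 - 1 = -4 - 1 = -5$)
$P{\left(B,d \right)} = 6 + \frac{B}{3} + \frac{d^{2}}{3}$ ($P{\left(B,d \right)} = 6 + \frac{d d + B}{3} = 6 + \frac{d^{2} + B}{3} = 6 + \frac{B + d^{2}}{3} = 6 + \left(\frac{B}{3} + \frac{d^{2}}{3}\right) = 6 + \frac{B}{3} + \frac{d^{2}}{3}$)
$W = \frac{1}{1330}$ ($W = \frac{1}{1308 + 22} = \frac{1}{1330} \approx 0.00075188$)
$D{\left(G \right)} + P{\left(-10,-25 \right)} W = -21 + \left(6 + \frac{1}{3} \left(-10\right) + \frac{\left(-25\right)^{2}}{3}\right) \frac{1}{1330} = -21 + \left(6 - \frac{10}{3} + \frac{1}{3} \cdot 625\right) \frac{1}{1330} = -21 + \left(6 - \frac{10}{3} + \frac{625}{3}\right) \frac{1}{1330} = -21 + 211 \cdot \frac{1}{1330} = -21 + \frac{211}{1330} = - \frac{27719}{1330}$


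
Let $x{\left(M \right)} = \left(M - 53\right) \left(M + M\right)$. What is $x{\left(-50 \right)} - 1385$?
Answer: $8915$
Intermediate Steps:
$x{\left(M \right)} = 2 M \left(-53 + M\right)$ ($x{\left(M \right)} = \left(-53 + M\right) 2 M = 2 M \left(-53 + M\right)$)
$x{\left(-50 \right)} - 1385 = 2 \left(-50\right) \left(-53 - 50\right) - 1385 = 2 \left(-50\right) \left(-103\right) - 1385 = 10300 - 1385 = 8915$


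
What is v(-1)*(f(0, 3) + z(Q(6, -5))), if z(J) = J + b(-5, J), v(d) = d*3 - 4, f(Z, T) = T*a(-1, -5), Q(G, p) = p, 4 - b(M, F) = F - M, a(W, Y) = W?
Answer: 28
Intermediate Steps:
b(M, F) = 4 + M - F (b(M, F) = 4 - (F - M) = 4 + (M - F) = 4 + M - F)
f(Z, T) = -T (f(Z, T) = T*(-1) = -T)
v(d) = -4 + 3*d (v(d) = 3*d - 4 = -4 + 3*d)
z(J) = -1 (z(J) = J + (4 - 5 - J) = J + (-1 - J) = -1)
v(-1)*(f(0, 3) + z(Q(6, -5))) = (-4 + 3*(-1))*(-1*3 - 1) = (-4 - 3)*(-3 - 1) = -7*(-4) = 28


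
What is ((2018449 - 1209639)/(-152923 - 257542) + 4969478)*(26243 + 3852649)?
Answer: 1582429660496133264/82093 ≈ 1.9276e+13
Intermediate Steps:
((2018449 - 1209639)/(-152923 - 257542) + 4969478)*(26243 + 3852649) = (808810/(-410465) + 4969478)*3878892 = (808810*(-1/410465) + 4969478)*3878892 = (-161762/82093 + 4969478)*3878892 = (407959195692/82093)*3878892 = 1582429660496133264/82093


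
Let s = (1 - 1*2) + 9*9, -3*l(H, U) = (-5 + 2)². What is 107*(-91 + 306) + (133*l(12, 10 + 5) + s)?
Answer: 22686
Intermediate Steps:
l(H, U) = -3 (l(H, U) = -(-5 + 2)²/3 = -⅓*(-3)² = -⅓*9 = -3)
s = 80 (s = (1 - 2) + 81 = -1 + 81 = 80)
107*(-91 + 306) + (133*l(12, 10 + 5) + s) = 107*(-91 + 306) + (133*(-3) + 80) = 107*215 + (-399 + 80) = 23005 - 319 = 22686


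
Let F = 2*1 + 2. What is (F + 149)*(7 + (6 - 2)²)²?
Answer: 80937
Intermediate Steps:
F = 4 (F = 2 + 2 = 4)
(F + 149)*(7 + (6 - 2)²)² = (4 + 149)*(7 + (6 - 2)²)² = 153*(7 + 4²)² = 153*(7 + 16)² = 153*23² = 153*529 = 80937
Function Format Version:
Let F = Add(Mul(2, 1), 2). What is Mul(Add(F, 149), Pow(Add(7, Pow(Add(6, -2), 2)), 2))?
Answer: 80937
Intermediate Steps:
F = 4 (F = Add(2, 2) = 4)
Mul(Add(F, 149), Pow(Add(7, Pow(Add(6, -2), 2)), 2)) = Mul(Add(4, 149), Pow(Add(7, Pow(Add(6, -2), 2)), 2)) = Mul(153, Pow(Add(7, Pow(4, 2)), 2)) = Mul(153, Pow(Add(7, 16), 2)) = Mul(153, Pow(23, 2)) = Mul(153, 529) = 80937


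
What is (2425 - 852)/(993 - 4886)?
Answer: -1573/3893 ≈ -0.40406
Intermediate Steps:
(2425 - 852)/(993 - 4886) = 1573/(-3893) = 1573*(-1/3893) = -1573/3893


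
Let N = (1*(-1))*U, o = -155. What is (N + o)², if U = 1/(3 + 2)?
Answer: 602176/25 ≈ 24087.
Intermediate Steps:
U = ⅕ (U = 1/5 = ⅕ ≈ 0.20000)
N = -⅕ (N = (1*(-1))*(⅕) = -1*⅕ = -⅕ ≈ -0.20000)
(N + o)² = (-⅕ - 155)² = (-776/5)² = 602176/25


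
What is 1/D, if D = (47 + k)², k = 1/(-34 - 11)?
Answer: 2025/4468996 ≈ 0.00045312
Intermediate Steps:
k = -1/45 (k = 1/(-45) = -1/45 ≈ -0.022222)
D = 4468996/2025 (D = (47 - 1/45)² = (2114/45)² = 4468996/2025 ≈ 2206.9)
1/D = 1/(4468996/2025) = 2025/4468996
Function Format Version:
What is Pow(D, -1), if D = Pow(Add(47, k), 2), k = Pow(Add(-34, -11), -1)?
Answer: Rational(2025, 4468996) ≈ 0.00045312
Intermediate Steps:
k = Rational(-1, 45) (k = Pow(-45, -1) = Rational(-1, 45) ≈ -0.022222)
D = Rational(4468996, 2025) (D = Pow(Add(47, Rational(-1, 45)), 2) = Pow(Rational(2114, 45), 2) = Rational(4468996, 2025) ≈ 2206.9)
Pow(D, -1) = Pow(Rational(4468996, 2025), -1) = Rational(2025, 4468996)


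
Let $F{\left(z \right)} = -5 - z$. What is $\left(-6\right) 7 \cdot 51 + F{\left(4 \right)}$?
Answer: $-2151$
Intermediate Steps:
$\left(-6\right) 7 \cdot 51 + F{\left(4 \right)} = \left(-6\right) 7 \cdot 51 - 9 = \left(-42\right) 51 - 9 = -2142 - 9 = -2151$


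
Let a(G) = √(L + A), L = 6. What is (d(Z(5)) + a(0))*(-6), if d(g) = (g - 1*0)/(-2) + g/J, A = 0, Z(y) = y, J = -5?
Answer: 21 - 6*√6 ≈ 6.3031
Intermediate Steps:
a(G) = √6 (a(G) = √(6 + 0) = √6)
d(g) = -7*g/10 (d(g) = (g - 1*0)/(-2) + g/(-5) = (g + 0)*(-½) + g*(-⅕) = g*(-½) - g/5 = -g/2 - g/5 = -7*g/10)
(d(Z(5)) + a(0))*(-6) = (-7/10*5 + √6)*(-6) = (-7/2 + √6)*(-6) = 21 - 6*√6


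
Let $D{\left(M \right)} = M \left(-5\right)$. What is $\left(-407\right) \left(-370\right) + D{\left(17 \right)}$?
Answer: $150505$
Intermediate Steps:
$D{\left(M \right)} = - 5 M$
$\left(-407\right) \left(-370\right) + D{\left(17 \right)} = \left(-407\right) \left(-370\right) - 85 = 150590 - 85 = 150505$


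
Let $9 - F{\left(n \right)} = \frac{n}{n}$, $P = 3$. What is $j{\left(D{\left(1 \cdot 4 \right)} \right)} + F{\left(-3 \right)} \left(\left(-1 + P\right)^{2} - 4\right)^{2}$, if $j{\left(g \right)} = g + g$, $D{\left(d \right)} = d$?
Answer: $8$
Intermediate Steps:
$F{\left(n \right)} = 8$ ($F{\left(n \right)} = 9 - \frac{n}{n} = 9 - 1 = 8$)
$j{\left(g \right)} = 2 g$
$j{\left(D{\left(1 \cdot 4 \right)} \right)} + F{\left(-3 \right)} \left(\left(-1 + P\right)^{2} - 4\right)^{2} = 2 \cdot 1 \cdot 4 + 8 \left(\left(-1 + 3\right)^{2} - 4\right)^{2} = 2 \cdot 4 + 8 \left(2^{2} - 4\right)^{2} = 8 + 8 \left(4 - 4\right)^{2} = 8 + 8 \cdot 0^{2} = 8 + 8 \cdot 0 = 8 + 0 = 8$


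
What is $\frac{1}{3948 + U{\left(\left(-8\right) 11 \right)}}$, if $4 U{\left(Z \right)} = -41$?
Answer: $\frac{4}{15751} \approx 0.00025395$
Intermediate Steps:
$U{\left(Z \right)} = - \frac{41}{4}$ ($U{\left(Z \right)} = \frac{1}{4} \left(-41\right) = - \frac{41}{4}$)
$\frac{1}{3948 + U{\left(\left(-8\right) 11 \right)}} = \frac{1}{3948 - \frac{41}{4}} = \frac{1}{\frac{15751}{4}} = \frac{4}{15751}$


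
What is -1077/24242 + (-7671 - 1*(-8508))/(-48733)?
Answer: -72775995/1181385386 ≈ -0.061602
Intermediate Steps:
-1077/24242 + (-7671 - 1*(-8508))/(-48733) = -1077*1/24242 + (-7671 + 8508)*(-1/48733) = -1077/24242 + 837*(-1/48733) = -1077/24242 - 837/48733 = -72775995/1181385386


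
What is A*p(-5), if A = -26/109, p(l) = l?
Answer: 130/109 ≈ 1.1927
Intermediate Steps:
A = -26/109 (A = -26*1/109 = -26/109 ≈ -0.23853)
A*p(-5) = -26/109*(-5) = 130/109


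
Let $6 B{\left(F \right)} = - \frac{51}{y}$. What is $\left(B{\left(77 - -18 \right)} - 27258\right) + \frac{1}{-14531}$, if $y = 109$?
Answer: $- \frac{86346994809}{3167758} \approx -27258.0$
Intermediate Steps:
$B{\left(F \right)} = - \frac{17}{218}$ ($B{\left(F \right)} = \frac{\left(-51\right) \frac{1}{109}}{6} = \frac{1}{6} \left(- \frac{51}{109}\right) = - \frac{17}{218}$)
$\left(B{\left(77 - -18 \right)} - 27258\right) + \frac{1}{-14531} = \left(- \frac{17}{218} - 27258\right) + \frac{1}{-14531} = - \frac{5942261}{218} - \frac{1}{14531} = - \frac{86346994809}{3167758}$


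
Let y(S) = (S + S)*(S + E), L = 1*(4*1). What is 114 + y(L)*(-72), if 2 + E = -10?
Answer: 4722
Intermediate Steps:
E = -12 (E = -2 - 10 = -12)
L = 4 (L = 1*4 = 4)
y(S) = 2*S*(-12 + S) (y(S) = (S + S)*(S - 12) = (2*S)*(-12 + S) = 2*S*(-12 + S))
114 + y(L)*(-72) = 114 + (2*4*(-12 + 4))*(-72) = 114 + (2*4*(-8))*(-72) = 114 - 64*(-72) = 114 + 4608 = 4722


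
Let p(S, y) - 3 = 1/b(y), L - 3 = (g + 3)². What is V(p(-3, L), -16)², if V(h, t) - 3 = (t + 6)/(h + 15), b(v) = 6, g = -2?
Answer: 71289/11881 ≈ 6.0003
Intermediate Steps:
L = 4 (L = 3 + (-2 + 3)² = 3 + 1² = 3 + 1 = 4)
p(S, y) = 19/6 (p(S, y) = 3 + 1/6 = 3 + ⅙ = 19/6)
V(h, t) = 3 + (6 + t)/(15 + h) (V(h, t) = 3 + (t + 6)/(h + 15) = 3 + (6 + t)/(15 + h))
V(p(-3, L), -16)² = ((51 - 16 + 3*(19/6))/(15 + 19/6))² = ((51 - 16 + 19/2)/(109/6))² = ((6/109)*(89/2))² = (267/109)² = 71289/11881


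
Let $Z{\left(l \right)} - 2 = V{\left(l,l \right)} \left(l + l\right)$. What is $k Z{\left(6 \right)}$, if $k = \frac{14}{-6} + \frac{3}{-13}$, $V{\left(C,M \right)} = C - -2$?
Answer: $- \frac{9800}{39} \approx -251.28$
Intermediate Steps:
$V{\left(C,M \right)} = 2 + C$ ($V{\left(C,M \right)} = C + 2 = 2 + C$)
$Z{\left(l \right)} = 2 + 2 l \left(2 + l\right)$ ($Z{\left(l \right)} = 2 + \left(2 + l\right) \left(l + l\right) = 2 + \left(2 + l\right) 2 l = 2 + 2 l \left(2 + l\right)$)
$k = - \frac{100}{39}$ ($k = 14 \left(- \frac{1}{6}\right) + 3 \left(- \frac{1}{13}\right) = - \frac{7}{3} - \frac{3}{13} = - \frac{100}{39} \approx -2.5641$)
$k Z{\left(6 \right)} = - \frac{100 \left(2 + 2 \cdot 6 \left(2 + 6\right)\right)}{39} = - \frac{100 \left(2 + 2 \cdot 6 \cdot 8\right)}{39} = - \frac{100 \left(2 + 96\right)}{39} = \left(- \frac{100}{39}\right) 98 = - \frac{9800}{39}$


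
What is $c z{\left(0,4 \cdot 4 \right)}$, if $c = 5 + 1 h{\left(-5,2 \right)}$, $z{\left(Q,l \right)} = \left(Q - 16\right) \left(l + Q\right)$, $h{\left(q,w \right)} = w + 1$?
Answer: $-2048$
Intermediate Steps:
$h{\left(q,w \right)} = 1 + w$
$z{\left(Q,l \right)} = \left(-16 + Q\right) \left(Q + l\right)$
$c = 8$ ($c = 5 + 1 \left(1 + 2\right) = 5 + 1 \cdot 3 = 5 + 3 = 8$)
$c z{\left(0,4 \cdot 4 \right)} = 8 \left(0^{2} - 0 - 16 \cdot 4 \cdot 4 + 0 \cdot 4 \cdot 4\right) = 8 \left(0 + 0 - 256 + 0 \cdot 16\right) = 8 \left(0 + 0 - 256 + 0\right) = 8 \left(-256\right) = -2048$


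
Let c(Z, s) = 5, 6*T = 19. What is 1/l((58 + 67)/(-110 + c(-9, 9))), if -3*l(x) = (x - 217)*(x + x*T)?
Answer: -3969/1431875 ≈ -0.0027719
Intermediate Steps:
T = 19/6 (T = (1/6)*19 = 19/6 ≈ 3.1667)
l(x) = -25*x*(-217 + x)/18 (l(x) = -(x - 217)*(x + x*(19/6))/3 = -(-217 + x)*(x + 19*x/6)/3 = -(-217 + x)*25*x/6/3 = -25*x*(-217 + x)/18)
1/l((58 + 67)/(-110 + c(-9, 9))) = 1/(25*((58 + 67)/(-110 + 5))*(217 - (58 + 67)/(-110 + 5))/18) = 1/(25*(125/(-105))*(217 - 125/(-105))/18) = 1/(25*(125*(-1/105))*(217 - 125*(-1)/105)/18) = 1/((25/18)*(-25/21)*(217 - 1*(-25/21))) = 1/((25/18)*(-25/21)*(217 + 25/21)) = 1/((25/18)*(-25/21)*(4582/21)) = 1/(-1431875/3969) = -3969/1431875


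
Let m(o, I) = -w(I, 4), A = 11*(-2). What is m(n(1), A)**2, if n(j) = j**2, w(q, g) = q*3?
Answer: 4356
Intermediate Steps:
A = -22
w(q, g) = 3*q
m(o, I) = -3*I
m(n(1), A)**2 = (-3*(-22))**2 = 66**2 = 4356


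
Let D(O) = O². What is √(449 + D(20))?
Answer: √849 ≈ 29.138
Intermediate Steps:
√(449 + D(20)) = √(449 + 20²) = √(449 + 400) = √849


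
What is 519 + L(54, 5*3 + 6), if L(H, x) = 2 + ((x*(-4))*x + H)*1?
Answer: -1189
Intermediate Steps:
L(H, x) = 2 + H - 4*x² (L(H, x) = 2 + ((-4*x)*x + H)*1 = 2 + (-4*x² + H)*1 = 2 + (H - 4*x²)*1 = 2 + (H - 4*x²) = 2 + H - 4*x²)
519 + L(54, 5*3 + 6) = 519 + (2 + 54 - 4*(5*3 + 6)²) = 519 + (2 + 54 - 4*(15 + 6)²) = 519 + (2 + 54 - 4*21²) = 519 + (2 + 54 - 4*441) = 519 + (2 + 54 - 1764) = 519 - 1708 = -1189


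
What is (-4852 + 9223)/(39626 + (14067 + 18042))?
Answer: 4371/71735 ≈ 0.060933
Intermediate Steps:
(-4852 + 9223)/(39626 + (14067 + 18042)) = 4371/(39626 + 32109) = 4371/71735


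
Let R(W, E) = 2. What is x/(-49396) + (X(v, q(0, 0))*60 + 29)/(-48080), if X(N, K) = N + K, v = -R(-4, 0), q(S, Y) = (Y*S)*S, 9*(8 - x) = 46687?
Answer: 570426131/5343659280 ≈ 0.10675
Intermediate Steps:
x = -46615/9 (x = 8 - ⅑*46687 = 8 - 46687/9 = -46615/9 ≈ -5179.4)
q(S, Y) = Y*S² (q(S, Y) = (S*Y)*S = Y*S²)
v = -2 (v = -1*2 = -2)
X(N, K) = K + N
x/(-49396) + (X(v, q(0, 0))*60 + 29)/(-48080) = -46615/9/(-49396) + ((0*0² - 2)*60 + 29)/(-48080) = -46615/9*(-1/49396) + ((0*0 - 2)*60 + 29)*(-1/48080) = 46615/444564 + ((0 - 2)*60 + 29)*(-1/48080) = 46615/444564 + (-2*60 + 29)*(-1/48080) = 46615/444564 + (-120 + 29)*(-1/48080) = 46615/444564 - 91*(-1/48080) = 46615/444564 + 91/48080 = 570426131/5343659280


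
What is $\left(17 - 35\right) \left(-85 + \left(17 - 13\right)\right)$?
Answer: $1458$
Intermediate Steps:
$\left(17 - 35\right) \left(-85 + \left(17 - 13\right)\right) = \left(17 - 35\right) \left(-85 + 4\right) = \left(-18\right) \left(-81\right) = 1458$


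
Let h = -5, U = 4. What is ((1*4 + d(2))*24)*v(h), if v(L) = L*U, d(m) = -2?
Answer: -960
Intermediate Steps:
v(L) = 4*L (v(L) = L*4 = 4*L)
((1*4 + d(2))*24)*v(h) = ((1*4 - 2)*24)*(4*(-5)) = ((4 - 2)*24)*(-20) = (2*24)*(-20) = 48*(-20) = -960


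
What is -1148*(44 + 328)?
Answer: -427056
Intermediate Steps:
-1148*(44 + 328) = -1148*372 = -427056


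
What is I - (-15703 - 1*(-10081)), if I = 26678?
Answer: 32300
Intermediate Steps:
I - (-15703 - 1*(-10081)) = 26678 - (-15703 - 1*(-10081)) = 26678 - (-15703 + 10081) = 26678 - 1*(-5622) = 26678 + 5622 = 32300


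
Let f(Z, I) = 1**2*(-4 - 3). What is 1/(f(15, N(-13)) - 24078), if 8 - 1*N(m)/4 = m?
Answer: -1/24085 ≈ -4.1520e-5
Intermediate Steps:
N(m) = 32 - 4*m
f(Z, I) = -7 (f(Z, I) = 1*(-7) = -7)
1/(f(15, N(-13)) - 24078) = 1/(-7 - 24078) = 1/(-24085) = -1/24085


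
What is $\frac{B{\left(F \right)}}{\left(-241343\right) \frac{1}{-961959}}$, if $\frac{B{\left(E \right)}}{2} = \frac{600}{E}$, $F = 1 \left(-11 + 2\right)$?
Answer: $- \frac{128261200}{241343} \approx -531.45$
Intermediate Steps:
$F = -9$ ($F = 1 \left(-9\right) = -9$)
$B{\left(E \right)} = \frac{1200}{E}$ ($B{\left(E \right)} = 2 \frac{600}{E} = \frac{1200}{E}$)
$\frac{B{\left(F \right)}}{\left(-241343\right) \frac{1}{-961959}} = \frac{1200 \frac{1}{-9}}{\left(-241343\right) \frac{1}{-961959}} = \frac{1200 \left(- \frac{1}{9}\right)}{\left(-241343\right) \left(- \frac{1}{961959}\right)} = - \frac{400}{3 \cdot \frac{241343}{961959}} = \left(- \frac{400}{3}\right) \frac{961959}{241343} = - \frac{128261200}{241343}$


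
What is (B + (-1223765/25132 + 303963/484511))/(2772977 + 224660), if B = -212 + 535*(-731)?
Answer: -4765303384082043/36501417741941924 ≈ -0.13055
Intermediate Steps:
B = -391297 (B = -212 - 391085 = -391297)
(B + (-1223765/25132 + 303963/484511))/(2772977 + 224660) = (-391297 + (-1223765/25132 + 303963/484511))/(2772977 + 224660) = (-391297 + (-1223765*1/25132 + 303963*(1/484511)))/2997637 = (-391297 + (-1223765/25132 + 303963/484511))*(1/2997637) = (-391297 - 585288405799/12176730452)*(1/2997637) = -4765303384082043/12176730452*1/2997637 = -4765303384082043/36501417741941924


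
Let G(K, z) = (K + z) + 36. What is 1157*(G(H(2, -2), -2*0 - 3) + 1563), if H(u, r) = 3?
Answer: 1850043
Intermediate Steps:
G(K, z) = 36 + K + z
1157*(G(H(2, -2), -2*0 - 3) + 1563) = 1157*((36 + 3 + (-2*0 - 3)) + 1563) = 1157*((36 + 3 + (0 - 3)) + 1563) = 1157*((36 + 3 - 3) + 1563) = 1157*(36 + 1563) = 1157*1599 = 1850043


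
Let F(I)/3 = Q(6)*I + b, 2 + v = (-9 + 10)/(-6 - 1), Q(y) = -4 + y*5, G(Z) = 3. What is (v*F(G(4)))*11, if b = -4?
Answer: -36630/7 ≈ -5232.9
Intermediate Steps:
Q(y) = -4 + 5*y
v = -15/7 (v = -2 + (-9 + 10)/(-6 - 1) = -2 + 1/(-7) = -2 + 1*(-1/7) = -2 - 1/7 = -15/7 ≈ -2.1429)
F(I) = -12 + 78*I (F(I) = 3*((-4 + 5*6)*I - 4) = 3*((-4 + 30)*I - 4) = 3*(26*I - 4) = 3*(-4 + 26*I) = -12 + 78*I)
(v*F(G(4)))*11 = -15*(-12 + 78*3)/7*11 = -15*(-12 + 234)/7*11 = -15/7*222*11 = -3330/7*11 = -36630/7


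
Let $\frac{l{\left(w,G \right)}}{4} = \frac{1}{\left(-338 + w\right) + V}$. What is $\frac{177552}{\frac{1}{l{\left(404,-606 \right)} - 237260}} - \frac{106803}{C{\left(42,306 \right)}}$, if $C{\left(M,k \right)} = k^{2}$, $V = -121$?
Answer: $- \frac{24105339968351117}{572220} \approx -4.2126 \cdot 10^{10}$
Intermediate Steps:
$l{\left(w,G \right)} = \frac{4}{-459 + w}$ ($l{\left(w,G \right)} = \frac{4}{\left(-338 + w\right) - 121} = \frac{4}{-459 + w}$)
$\frac{177552}{\frac{1}{l{\left(404,-606 \right)} - 237260}} - \frac{106803}{C{\left(42,306 \right)}} = \frac{177552}{\frac{1}{\frac{4}{-459 + 404} - 237260}} - \frac{106803}{306^{2}} = \frac{177552}{\frac{1}{\frac{4}{-55} - 237260}} - \frac{106803}{93636} = \frac{177552}{\frac{1}{4 \left(- \frac{1}{55}\right) - 237260}} - \frac{11867}{10404} = \frac{177552}{\frac{1}{- \frac{4}{55} - 237260}} - \frac{11867}{10404} = \frac{177552}{\frac{1}{- \frac{13049304}{55}}} - \frac{11867}{10404} = \frac{177552}{- \frac{55}{13049304}} - \frac{11867}{10404} = 177552 \left(- \frac{13049304}{55}\right) - \frac{11867}{10404} = - \frac{2316930023808}{55} - \frac{11867}{10404} = - \frac{24105339968351117}{572220}$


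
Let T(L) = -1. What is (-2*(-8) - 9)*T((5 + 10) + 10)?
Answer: -7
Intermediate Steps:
(-2*(-8) - 9)*T((5 + 10) + 10) = (-2*(-8) - 9)*(-1) = (16 - 9)*(-1) = 7*(-1) = -7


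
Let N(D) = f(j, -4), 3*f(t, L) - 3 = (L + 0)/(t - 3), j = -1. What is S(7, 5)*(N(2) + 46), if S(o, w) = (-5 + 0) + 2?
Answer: -142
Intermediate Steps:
S(o, w) = -3 (S(o, w) = -5 + 2 = -3)
f(t, L) = 1 + L/(3*(-3 + t)) (f(t, L) = 1 + ((L + 0)/(t - 3))/3 = 1 + (L/(-3 + t))/3 = 1 + L/(3*(-3 + t)))
N(D) = 4/3 (N(D) = (-3 - 1 + (⅓)*(-4))/(-3 - 1) = (-3 - 1 - 4/3)/(-4) = -¼*(-16/3) = 4/3)
S(7, 5)*(N(2) + 46) = -3*(4/3 + 46) = -3*142/3 = -142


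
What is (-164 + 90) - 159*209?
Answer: -33305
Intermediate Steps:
(-164 + 90) - 159*209 = -74 - 33231 = -33305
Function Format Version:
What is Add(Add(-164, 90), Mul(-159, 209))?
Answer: -33305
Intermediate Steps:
Add(Add(-164, 90), Mul(-159, 209)) = Add(-74, -33231) = -33305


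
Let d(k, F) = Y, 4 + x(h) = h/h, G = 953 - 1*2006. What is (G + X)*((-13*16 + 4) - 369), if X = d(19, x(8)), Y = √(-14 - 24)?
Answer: 603369 - 573*I*√38 ≈ 6.0337e+5 - 3532.2*I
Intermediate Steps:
G = -1053 (G = 953 - 2006 = -1053)
x(h) = -3 (x(h) = -4 + h/h = -4 + 1 = -3)
Y = I*√38 (Y = √(-38) = I*√38 ≈ 6.1644*I)
d(k, F) = I*√38
X = I*√38 ≈ 6.1644*I
(G + X)*((-13*16 + 4) - 369) = (-1053 + I*√38)*((-13*16 + 4) - 369) = (-1053 + I*√38)*((-208 + 4) - 369) = (-1053 + I*√38)*(-204 - 369) = (-1053 + I*√38)*(-573) = 603369 - 573*I*√38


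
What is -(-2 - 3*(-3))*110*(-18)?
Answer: 13860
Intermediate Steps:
-(-2 - 3*(-3))*110*(-18) = -(-2 + 9)*110*(-18) = -7*110*(-18) = -770*(-18) = -1*(-13860) = 13860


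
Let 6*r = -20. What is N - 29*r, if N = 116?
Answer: 638/3 ≈ 212.67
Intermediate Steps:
r = -10/3 (r = (⅙)*(-20) = -10/3 ≈ -3.3333)
N - 29*r = 116 - 29*(-10/3) = 116 + 290/3 = 638/3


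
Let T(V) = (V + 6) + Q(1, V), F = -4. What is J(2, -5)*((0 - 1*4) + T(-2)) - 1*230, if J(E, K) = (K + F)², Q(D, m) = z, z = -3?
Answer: -473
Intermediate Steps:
Q(D, m) = -3
J(E, K) = (-4 + K)² (J(E, K) = (K - 4)² = (-4 + K)²)
T(V) = 3 + V (T(V) = (V + 6) - 3 = (6 + V) - 3 = 3 + V)
J(2, -5)*((0 - 1*4) + T(-2)) - 1*230 = (-4 - 5)²*((0 - 1*4) + (3 - 2)) - 1*230 = (-9)²*((0 - 4) + 1) - 230 = 81*(-4 + 1) - 230 = 81*(-3) - 230 = -243 - 230 = -473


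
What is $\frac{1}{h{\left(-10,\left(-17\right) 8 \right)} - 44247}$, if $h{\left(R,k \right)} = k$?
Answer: $- \frac{1}{44383} \approx -2.2531 \cdot 10^{-5}$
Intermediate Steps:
$\frac{1}{h{\left(-10,\left(-17\right) 8 \right)} - 44247} = \frac{1}{\left(-17\right) 8 - 44247} = \frac{1}{-136 - 44247} = \frac{1}{-44383} = - \frac{1}{44383}$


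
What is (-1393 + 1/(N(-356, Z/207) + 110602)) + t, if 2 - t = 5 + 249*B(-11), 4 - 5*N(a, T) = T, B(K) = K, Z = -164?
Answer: 153738666301/114474062 ≈ 1343.0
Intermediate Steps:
N(a, T) = ⅘ - T/5
t = 2736 (t = 2 - (5 + 249*(-11)) = 2 - (5 - 2739) = 2 - 1*(-2734) = 2 + 2734 = 2736)
(-1393 + 1/(N(-356, Z/207) + 110602)) + t = (-1393 + 1/((⅘ - (-164)/(5*207)) + 110602)) + 2736 = (-1393 + 1/((⅘ - ⅕*(-164/207)) + 110602)) + 2736 = (-1393 + 1/((⅘ + 164/1035) + 110602)) + 2736 = (-1393 + 1/(992/1035 + 110602)) + 2736 = (-1393 + 1/(114474062/1035)) + 2736 = (-1393 + 1035/114474062) + 2736 = -159462367331/114474062 + 2736 = 153738666301/114474062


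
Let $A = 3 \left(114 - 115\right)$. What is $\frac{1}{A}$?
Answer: $- \frac{1}{3} \approx -0.33333$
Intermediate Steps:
$A = -3$ ($A = 3 \left(-1\right) = -3$)
$\frac{1}{A} = \frac{1}{-3} = - \frac{1}{3}$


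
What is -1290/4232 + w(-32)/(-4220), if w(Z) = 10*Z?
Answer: -102239/446476 ≈ -0.22899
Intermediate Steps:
-1290/4232 + w(-32)/(-4220) = -1290/4232 + (10*(-32))/(-4220) = -1290*1/4232 - 320*(-1/4220) = -645/2116 + 16/211 = -102239/446476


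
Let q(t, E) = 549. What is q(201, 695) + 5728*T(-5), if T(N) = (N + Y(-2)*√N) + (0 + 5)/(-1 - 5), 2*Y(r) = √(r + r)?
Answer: -98593/3 - 5728*√5 ≈ -45673.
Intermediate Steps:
Y(r) = √2*√r/2 (Y(r) = √(r + r)/2 = √(2*r)/2 = (√2*√r)/2 = √2*√r/2)
T(N) = -⅚ + N + I*√N (T(N) = (N + (√2*√(-2)/2)*√N) + (0 + 5)/(-1 - 5) = (N + (√2*(I*√2)/2)*√N) + 5/(-6) = (N + I*√N) + 5*(-⅙) = (N + I*√N) - ⅚ = -⅚ + N + I*√N)
q(201, 695) + 5728*T(-5) = 549 + 5728*(-⅚ - 5 + I*√(-5)) = 549 + 5728*(-⅚ - 5 + I*(I*√5)) = 549 + 5728*(-⅚ - 5 - √5) = 549 + 5728*(-35/6 - √5) = 549 + (-100240/3 - 5728*√5) = -98593/3 - 5728*√5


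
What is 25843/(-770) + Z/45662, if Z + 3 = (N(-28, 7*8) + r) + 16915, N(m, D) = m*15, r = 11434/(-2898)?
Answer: -8630031559/259930935 ≈ -33.201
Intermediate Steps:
r = -5717/1449 (r = 11434*(-1/2898) = -5717/1449 ≈ -3.9455)
N(m, D) = 15*m
Z = 23891191/1449 (Z = -3 + ((15*(-28) - 5717/1449) + 16915) = -3 + ((-420 - 5717/1449) + 16915) = -3 + (-614297/1449 + 16915) = -3 + 23895538/1449 = 23891191/1449 ≈ 16488.)
25843/(-770) + Z/45662 = 25843/(-770) + (23891191/1449)/45662 = 25843*(-1/770) + (23891191/1449)*(1/45662) = -25843/770 + 23891191/66164238 = -8630031559/259930935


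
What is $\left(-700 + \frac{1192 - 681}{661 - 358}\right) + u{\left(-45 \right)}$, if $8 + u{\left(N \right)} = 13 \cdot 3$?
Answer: $- \frac{202196}{303} \approx -667.31$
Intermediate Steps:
$u{\left(N \right)} = 31$ ($u{\left(N \right)} = -8 + 13 \cdot 3 = -8 + 39 = 31$)
$\left(-700 + \frac{1192 - 681}{661 - 358}\right) + u{\left(-45 \right)} = \left(-700 + \frac{1192 - 681}{661 - 358}\right) + 31 = \left(-700 + \frac{511}{303}\right) + 31 = - \frac{211589}{303} + 31 = - \frac{202196}{303}$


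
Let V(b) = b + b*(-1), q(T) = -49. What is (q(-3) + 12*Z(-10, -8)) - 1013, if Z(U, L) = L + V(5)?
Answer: -1158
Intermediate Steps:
V(b) = 0 (V(b) = b - b = 0)
Z(U, L) = L (Z(U, L) = L + 0 = L)
(q(-3) + 12*Z(-10, -8)) - 1013 = (-49 + 12*(-8)) - 1013 = (-49 - 96) - 1013 = -145 - 1013 = -1158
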